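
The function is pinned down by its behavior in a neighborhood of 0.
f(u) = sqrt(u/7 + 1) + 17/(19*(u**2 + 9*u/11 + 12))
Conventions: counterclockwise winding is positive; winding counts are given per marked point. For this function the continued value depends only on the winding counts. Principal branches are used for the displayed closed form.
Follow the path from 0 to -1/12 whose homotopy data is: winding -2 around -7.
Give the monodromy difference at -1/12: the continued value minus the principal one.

The rational part is single-valued and drops out of the difference; each branch term changes only by its own monodromy.
(1)*sqrt(1 - u/(-7)): winding -2 is even, the square root returns to the same sheet, contribution 0.
Summing the contributions at u = -1/12 gives 0.

Continued minus principal equals 0.


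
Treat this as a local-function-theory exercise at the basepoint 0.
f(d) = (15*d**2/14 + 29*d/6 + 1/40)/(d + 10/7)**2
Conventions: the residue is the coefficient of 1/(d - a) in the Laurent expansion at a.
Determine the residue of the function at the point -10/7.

The residue is 521/294.

At the order-2 pole -10/7 set g(d) = (d - (-10/7))^2*f(d) = 15*d**2/14 + 29*d/6 + 1/40.
Order-2 pole: residue = g'(a); g'(-10/7) = 521/294, so the residue is 521/294.


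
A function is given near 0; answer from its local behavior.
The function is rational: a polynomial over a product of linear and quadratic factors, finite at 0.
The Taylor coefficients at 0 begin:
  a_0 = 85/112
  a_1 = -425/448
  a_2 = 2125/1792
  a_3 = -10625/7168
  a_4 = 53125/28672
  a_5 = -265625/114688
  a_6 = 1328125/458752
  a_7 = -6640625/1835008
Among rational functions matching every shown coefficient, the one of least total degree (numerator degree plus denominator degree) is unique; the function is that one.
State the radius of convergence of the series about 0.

The radius of convergence is 4/5.

No rational of total degree below 1 reproduces all 8 coefficients; solving the [0/1] Pade equations on them gives f(λ) = 17/(28*(λ + 4/5)), whose expansion matches every shown term.
Denominator factor (λ + 4/5): pole of order 1 at -4/5, modulus 4/5.
The radius of convergence is the smallest modulus among the singular points: 4/5.


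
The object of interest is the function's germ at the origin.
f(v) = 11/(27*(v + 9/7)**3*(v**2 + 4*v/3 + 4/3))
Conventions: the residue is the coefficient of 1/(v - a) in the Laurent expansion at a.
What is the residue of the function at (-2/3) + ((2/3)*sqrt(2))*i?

The residue is (-276115/10700514) + ((4490213/42802056)*sqrt(2))*i.

The factor v**2 + 4*v/3 + 4/3 splits as (v - a)(v - a') with a = (-2/3) + ((2/3)*sqrt(2))*i, a' = (-2/3) - ((2/3)*sqrt(2))*i. At the order-1 pole a set g(v) = (v - a)*f(v) = [11/(27*(v + 9/7)**3)] / (v - a').
Simple pole: residue = g(a) at a = (-2/3) + ((2/3)*sqrt(2))*i, which is (-276115/10700514) + ((4490213/42802056)*sqrt(2))*i.


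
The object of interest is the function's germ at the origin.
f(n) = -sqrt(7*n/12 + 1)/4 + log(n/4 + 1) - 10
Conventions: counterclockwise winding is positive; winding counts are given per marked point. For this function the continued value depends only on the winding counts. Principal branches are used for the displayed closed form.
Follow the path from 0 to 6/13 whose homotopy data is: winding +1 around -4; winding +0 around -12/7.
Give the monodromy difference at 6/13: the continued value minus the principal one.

The rational part is single-valued and drops out of the difference; each branch term changes only by its own monodromy.
(-1/4)*sqrt(1 - n/(-12/7)): winding +0 is even, the square root returns to the same sheet, contribution 0.
(1)*log(1 - n/(-4)): each positive loop around -4 adds 2*pi*i to the log, so winding +1 contributes (1)*(1)*2*pi*i = (2)*pi*i.
Summing the contributions at n = 6/13 gives (2)*pi*i.

Continued minus principal equals (2)*pi*i.


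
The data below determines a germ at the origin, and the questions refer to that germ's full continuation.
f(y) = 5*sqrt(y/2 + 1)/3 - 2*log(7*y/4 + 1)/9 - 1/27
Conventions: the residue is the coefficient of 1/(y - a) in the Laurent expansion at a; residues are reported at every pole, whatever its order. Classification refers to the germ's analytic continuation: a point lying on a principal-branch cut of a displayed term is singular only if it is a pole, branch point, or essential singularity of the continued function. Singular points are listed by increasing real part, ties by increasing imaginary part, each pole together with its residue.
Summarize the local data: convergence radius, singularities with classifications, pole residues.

Branch term (5/3)*sqrt(1 - y/(-2)): its argument vanishes at y = -2, a square-root branch point, modulus 2.
Branch term (-2/9)*log(1 - y/(-4/7)): its argument vanishes at y = -4/7, a logarithmic branch point, modulus 4/7.
The radius of convergence is the smallest modulus among the singular points: 4/7.
List the singular points by increasing real part (a conjugate pair: the negative imaginary part first).

Radius of convergence at 0: 4/7.
At -2: an algebraic (square-root) branch point.
At -4/7: a logarithmic branch point.


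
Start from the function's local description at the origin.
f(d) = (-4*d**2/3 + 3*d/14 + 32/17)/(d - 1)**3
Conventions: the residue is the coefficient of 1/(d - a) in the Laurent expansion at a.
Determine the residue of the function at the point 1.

The residue is -4/3.

At the order-3 pole 1 set g(d) = (d - (1))^3*f(d) = -4*d**2/3 + 3*d/14 + 32/17.
Order-3 pole: residue = g''(a)/2; g''(1) = -8/3, so the residue is -4/3.


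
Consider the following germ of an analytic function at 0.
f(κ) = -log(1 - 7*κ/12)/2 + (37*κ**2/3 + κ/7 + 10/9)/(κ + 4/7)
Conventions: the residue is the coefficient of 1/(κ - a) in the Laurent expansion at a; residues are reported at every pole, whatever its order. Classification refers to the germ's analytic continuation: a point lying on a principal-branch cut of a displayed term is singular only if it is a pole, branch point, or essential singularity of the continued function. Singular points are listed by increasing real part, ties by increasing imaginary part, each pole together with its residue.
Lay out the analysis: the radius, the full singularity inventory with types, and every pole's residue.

Radius of convergence at 0: 4/7.
At -4/7: a pole of order 1; residue 2230/441.
At 12/7: a logarithmic branch point.

Denominator factor (κ + 4/7): pole of order 1 at -4/7, modulus 4/7.
Branch term (-1/2)*log(1 - κ/(12/7)): its argument vanishes at κ = 12/7, a logarithmic branch point, modulus 12/7.
The radius of convergence is the smallest modulus among the singular points: 4/7.
The branch term is analytic at -4/7 and contributes nothing to the residue; only the rational part matters.
At the order-1 pole -4/7 set g(κ) = (κ - (-4/7))*(rational part) = 37*κ**2/3 + κ/7 + 10/9.
Simple pole: residue = g(a) at a = -4/7, which is 2230/441.
List the singular points by increasing real part (a conjugate pair: the negative imaginary part first).


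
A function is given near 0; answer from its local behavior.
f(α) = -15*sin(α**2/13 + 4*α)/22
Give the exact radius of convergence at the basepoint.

The factor sin(α**2/13 + 4*α) is entire and contributes no finite singular point.
The polynomial part has no poles.
No finite singular points: the Taylor series at 0 converges everywhere.

The radius of convergence is infinite.


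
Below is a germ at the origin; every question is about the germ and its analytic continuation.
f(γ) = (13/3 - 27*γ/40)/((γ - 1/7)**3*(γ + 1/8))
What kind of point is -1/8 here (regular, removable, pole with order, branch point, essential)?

The point is a pole of order 1.

The denominator factor γ + 1/8 vanishes at -1/8 and appears to the power 1; the numerator there equals 4241/960, nonzero, and no other factor vanishes.
Hence a pole whose order is the multiplicity, 1.


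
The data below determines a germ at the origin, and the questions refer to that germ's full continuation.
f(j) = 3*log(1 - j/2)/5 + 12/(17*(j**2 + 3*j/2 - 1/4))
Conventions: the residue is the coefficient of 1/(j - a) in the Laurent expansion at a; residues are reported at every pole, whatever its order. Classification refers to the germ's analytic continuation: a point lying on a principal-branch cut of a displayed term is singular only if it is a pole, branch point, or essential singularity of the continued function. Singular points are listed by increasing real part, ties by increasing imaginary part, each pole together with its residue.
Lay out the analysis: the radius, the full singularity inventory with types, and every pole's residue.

Radius of convergence at 0: -3/4 + (1/4)*sqrt(13).
At -3/4 - (1/4)*sqrt(13): a pole of order 1; residue -(24/221)*sqrt(13).
At -3/4 + (1/4)*sqrt(13): a pole of order 1; residue (24/221)*sqrt(13).
At 2: a logarithmic branch point.

Denominator factor (j**2 + 3*j/2 - 1/4): discriminant 13/4, real irrational roots -3/4 + (1/4)*sqrt(13) and -3/4 - (1/4)*sqrt(13); poles of order 1, moduli -3/4 + (1/4)*sqrt(13) and 3/4 + (1/4)*sqrt(13).
Branch term (3/5)*log(1 - j/(2)): its argument vanishes at j = 2, a logarithmic branch point, modulus 2.
The radius of convergence is the smallest modulus among the singular points: -3/4 + (1/4)*sqrt(13).
The branch term is analytic at -3/4 - (1/4)*sqrt(13) and contributes nothing to the residue; only the rational part matters.
The factor j**2 + 3*j/2 - 1/4 splits as (j - a)(j - a') with a = -3/4 - (1/4)*sqrt(13), a' = -3/4 + (1/4)*sqrt(13). At the order-1 pole a set g(j) = (j - a)*(rational part) = [12/17] / (j - a').
Simple pole: residue = g(a) at a = -3/4 - (1/4)*sqrt(13), which is -(24/221)*sqrt(13).
The branch term is analytic at -3/4 + (1/4)*sqrt(13) and contributes nothing to the residue; only the rational part matters.
The factor j**2 + 3*j/2 - 1/4 splits as (j - a)(j - a') with a = -3/4 + (1/4)*sqrt(13), a' = -3/4 - (1/4)*sqrt(13). At the order-1 pole a set g(j) = (j - a)*(rational part) = [12/17] / (j - a').
Simple pole: residue = g(a) at a = -3/4 + (1/4)*sqrt(13), which is (24/221)*sqrt(13).
List the singular points by increasing real part (a conjugate pair: the negative imaginary part first).


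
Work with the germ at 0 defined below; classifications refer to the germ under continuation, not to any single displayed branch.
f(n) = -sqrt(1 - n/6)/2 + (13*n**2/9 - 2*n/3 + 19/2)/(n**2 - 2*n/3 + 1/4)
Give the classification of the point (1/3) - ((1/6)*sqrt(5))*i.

The denominator factor n**2 - 2*n/3 + 1/4 vanishes at (1/3) - ((1/6)*sqrt(5))*i and appears to the power 1; the numerator there equals (2993/324) - ((4/81)*sqrt(5))*i, nonzero, and no other factor vanishes.
The branch terms are analytic at this point.
Hence a pole whose order is the multiplicity, 1.

The point is a pole of order 1.


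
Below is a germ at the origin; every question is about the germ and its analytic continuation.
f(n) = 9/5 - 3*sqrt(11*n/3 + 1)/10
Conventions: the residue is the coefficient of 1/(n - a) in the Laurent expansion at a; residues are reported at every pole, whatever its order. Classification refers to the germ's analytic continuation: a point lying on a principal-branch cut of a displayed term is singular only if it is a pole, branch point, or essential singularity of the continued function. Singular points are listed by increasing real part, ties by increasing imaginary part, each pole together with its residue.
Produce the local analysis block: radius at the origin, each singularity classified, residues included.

Radius of convergence at 0: 3/11.
At -3/11: an algebraic (square-root) branch point.

Branch term (-3/10)*sqrt(1 - n/(-3/11)): its argument vanishes at n = -3/11, a square-root branch point, modulus 3/11.
The radius of convergence is the smallest modulus among the singular points: 3/11.


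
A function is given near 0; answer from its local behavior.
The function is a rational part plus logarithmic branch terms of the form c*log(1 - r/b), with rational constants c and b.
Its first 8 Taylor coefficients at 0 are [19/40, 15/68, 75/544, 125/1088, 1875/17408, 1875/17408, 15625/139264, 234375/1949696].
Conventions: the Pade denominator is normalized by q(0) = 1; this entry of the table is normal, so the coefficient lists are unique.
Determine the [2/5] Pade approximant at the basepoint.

The Pade approximant has numerator coefficients [19/40, -151437875/183204784, 105387125/314065344]; denominator coefficients [1, -2969825/1347094, 23277875/16165128, -729375/2694188, 1228125/86214016, -1646875/517284096].

Taylor coefficients needed (read off): a_0 = 19/40, a_1 = 15/68, a_2 = 75/544, a_3 = 125/1088, a_4 = 1875/17408, a_5 = 1875/17408, a_6 = 15625/139264, a_7 = 234375/1949696.
Write the denominator as Q(r) = 1 + q1*r + q2*r^2 + q3*r^3 + q4*r^4 + q5*r^5. Requiring Q*f - P = O(r^8) with deg P <= 2 kills the coefficients of r^3..r^7 in Q*f:
  r^3: a_3 + q1*a_2 + q2*a_1 + q3*a_0 = 0, i.e. 125/1088 + (75/544)*q1 + (15/68)*q2 + (19/40)*q3 = 0.
  r^4: a_4 + q1*a_3 + q2*a_2 + q3*a_1 + q4*a_0 = 0, i.e. 1875/17408 + (125/1088)*q1 + (75/544)*q2 + (15/68)*q3 + (19/40)*q4 = 0.
  r^5: a_5 + q1*a_4 + q2*a_3 + q3*a_2 + q4*a_1 + q5*a_0 = 0, i.e. 1875/17408 + (1875/17408)*q1 + (125/1088)*q2 + (75/544)*q3 + (15/68)*q4 + (19/40)*q5 = 0.
  r^6: a_6 + q1*a_5 + q2*a_4 + q3*a_3 + q4*a_2 + q5*a_1 = 0, i.e. 15625/139264 + (1875/17408)*q1 + (1875/17408)*q2 + (125/1088)*q3 + (75/544)*q4 + (15/68)*q5 = 0.
  r^7: a_7 + q1*a_6 + q2*a_5 + q3*a_4 + q4*a_3 + q5*a_2 = 0, i.e. 234375/1949696 + (15625/139264)*q1 + (1875/17408)*q2 + (1875/17408)*q3 + (125/1088)*q4 + (75/544)*q5 = 0.
Solving this linear system: q1 = -2969825/1347094, q2 = 23277875/16165128, q3 = -729375/2694188, q4 = 1228125/86214016, q5 = -1646875/517284096.
The numerator is Q*f truncated at degree 2: P0 = a_0 = 19/40; P1 = a_1 + q1*a_0 = -151437875/183204784; P2 = a_2 + q1*a_1 + q2*a_0 = 105387125/314065344.


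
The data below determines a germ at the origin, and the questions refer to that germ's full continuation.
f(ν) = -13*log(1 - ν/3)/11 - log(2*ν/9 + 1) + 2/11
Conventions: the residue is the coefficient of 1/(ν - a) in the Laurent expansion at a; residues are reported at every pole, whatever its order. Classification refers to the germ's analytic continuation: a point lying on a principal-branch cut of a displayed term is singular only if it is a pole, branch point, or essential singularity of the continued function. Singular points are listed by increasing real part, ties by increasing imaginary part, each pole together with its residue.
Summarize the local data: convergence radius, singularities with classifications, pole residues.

Radius of convergence at 0: 3.
At -9/2: a logarithmic branch point.
At 3: a logarithmic branch point.

Branch term (-13/11)*log(1 - ν/(3)): its argument vanishes at ν = 3, a logarithmic branch point, modulus 3.
Branch term (-1)*log(1 - ν/(-9/2)): its argument vanishes at ν = -9/2, a logarithmic branch point, modulus 9/2.
The radius of convergence is the smallest modulus among the singular points: 3.
List the singular points by increasing real part (a conjugate pair: the negative imaginary part first).


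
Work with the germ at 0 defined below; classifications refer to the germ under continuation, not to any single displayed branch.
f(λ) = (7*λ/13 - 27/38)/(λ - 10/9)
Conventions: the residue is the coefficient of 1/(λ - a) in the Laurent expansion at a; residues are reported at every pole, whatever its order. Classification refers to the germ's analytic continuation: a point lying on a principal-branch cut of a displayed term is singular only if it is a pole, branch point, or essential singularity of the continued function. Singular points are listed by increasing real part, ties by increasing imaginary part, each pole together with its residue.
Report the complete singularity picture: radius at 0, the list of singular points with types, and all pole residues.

Radius of convergence at 0: 10/9.
At 10/9: a pole of order 1; residue -499/4446.

Denominator factor (λ - 10/9): pole of order 1 at 10/9, modulus 10/9.
The radius of convergence is the smallest modulus among the singular points: 10/9.
At the order-1 pole 10/9 set g(λ) = (λ - (10/9))*f(λ) = 7*λ/13 - 27/38.
Simple pole: residue = g(a) at a = 10/9, which is -499/4446.


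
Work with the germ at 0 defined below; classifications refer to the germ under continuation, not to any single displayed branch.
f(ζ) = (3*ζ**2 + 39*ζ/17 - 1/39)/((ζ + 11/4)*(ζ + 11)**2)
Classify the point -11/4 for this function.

The point is a pole of order 1.

The denominator factor ζ + 11/4 vanishes at -11/4 and appears to the power 1; the numerator there equals 173473/10608, nonzero, and no other factor vanishes.
Hence a pole whose order is the multiplicity, 1.


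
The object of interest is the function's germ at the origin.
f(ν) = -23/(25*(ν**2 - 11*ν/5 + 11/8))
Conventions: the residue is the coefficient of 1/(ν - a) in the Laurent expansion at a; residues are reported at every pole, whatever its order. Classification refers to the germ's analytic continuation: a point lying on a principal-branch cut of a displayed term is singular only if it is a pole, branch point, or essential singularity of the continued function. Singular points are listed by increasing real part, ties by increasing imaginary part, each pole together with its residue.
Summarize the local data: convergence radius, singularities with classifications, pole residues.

Radius of convergence at 0: (1/4)*sqrt(22).
At (11/10) - ((1/20)*sqrt(66))*i: a pole of order 1; residue -((23/165)*sqrt(66))*i.
At (11/10) + ((1/20)*sqrt(66))*i: a pole of order 1; residue ((23/165)*sqrt(66))*i.

Denominator factor (ν**2 - 11*ν/5 + 11/8): discriminant -33/50, complex-conjugate roots (11/10) + ((1/20)*sqrt(66))*i and (11/10) - ((1/20)*sqrt(66))*i; poles of order 1, moduli (1/4)*sqrt(22) and (1/4)*sqrt(22).
The radius of convergence is the smallest modulus among the singular points: (1/4)*sqrt(22).
The factor ν**2 - 11*ν/5 + 11/8 splits as (ν - a)(ν - a') with a = (11/10) - ((1/20)*sqrt(66))*i, a' = (11/10) + ((1/20)*sqrt(66))*i. At the order-1 pole a set g(ν) = (ν - a)*f(ν) = [-23/25] / (ν - a').
Simple pole: residue = g(a) at a = (11/10) - ((1/20)*sqrt(66))*i, which is -((23/165)*sqrt(66))*i.
The factor ν**2 - 11*ν/5 + 11/8 splits as (ν - a)(ν - a') with a = (11/10) + ((1/20)*sqrt(66))*i, a' = (11/10) - ((1/20)*sqrt(66))*i. At the order-1 pole a set g(ν) = (ν - a)*f(ν) = [-23/25] / (ν - a').
Simple pole: residue = g(a) at a = (11/10) + ((1/20)*sqrt(66))*i, which is ((23/165)*sqrt(66))*i.
List the singular points by increasing real part (a conjugate pair: the negative imaginary part first).


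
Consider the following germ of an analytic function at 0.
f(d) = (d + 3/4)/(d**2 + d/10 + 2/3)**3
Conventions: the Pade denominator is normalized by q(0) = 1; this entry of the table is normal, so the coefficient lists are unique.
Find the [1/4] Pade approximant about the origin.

Taylor coefficients needed (expand at 0): a_0 = 81/32, a_1 = 1431/640, a_2 = -80433/6400, a_3 = -204363/25600, a_4 = 41601843/1024000, a_5 = 1772223057/102400000.
Write the denominator as Q(d) = 1 + q1*d + q2*d^2 + q3*d^3 + q4*d^4. Requiring Q*f - P = O(d^6) with deg P <= 1 kills the coefficients of d^2..d^5 in Q*f:
  d^2: a_2 + q1*a_1 + q2*a_0 = 0, i.e. -80433/6400 + (1431/640)*q1 + (81/32)*q2 = 0.
  d^3: a_3 + q1*a_2 + q2*a_1 + q3*a_0 = 0, i.e. -204363/25600 + (-80433/6400)*q1 + (1431/640)*q2 + (81/32)*q3 = 0.
  d^4: a_4 + q1*a_3 + q2*a_2 + q3*a_1 + q4*a_0 = 0, i.e. 41601843/1024000 + (-204363/25600)*q1 + (-80433/6400)*q2 + (1431/640)*q3 + (81/32)*q4 = 0.
  d^5: a_5 + q1*a_4 + q2*a_3 + q3*a_2 + q4*a_1 = 0, i.e. 1772223057/102400000 + (41601843/1024000)*q1 + (-204363/25600)*q2 + (-80433/6400)*q3 + (1431/640)*q4 = 0.
Solving this linear system: q1 = 37938843/98888540, q2 = 9149379129/1977770800, q3 = 38455404129/39555416000, q4 = 7188903063/988885400.
The numerator is Q*f truncated at degree 1: P0 = a_0 = 81/32; P1 = a_1 + q1*a_0 = 253713033/79110832.

The Pade approximant has numerator coefficients [81/32, 253713033/79110832]; denominator coefficients [1, 37938843/98888540, 9149379129/1977770800, 38455404129/39555416000, 7188903063/988885400].


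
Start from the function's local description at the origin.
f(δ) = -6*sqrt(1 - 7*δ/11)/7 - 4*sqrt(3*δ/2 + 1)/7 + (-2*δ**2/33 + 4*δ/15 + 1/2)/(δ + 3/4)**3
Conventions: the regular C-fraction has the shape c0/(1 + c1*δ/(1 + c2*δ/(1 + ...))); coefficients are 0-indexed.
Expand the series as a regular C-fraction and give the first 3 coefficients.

The regular C-fraction coefficients are [-46/189, -66494/3795, 80375760571/4037515680].

Taylor coefficients (expand at 0): a_0 = -46/189, a_1 = -132988/31185, a_2 = 27920371/2744280.
c0 = a_0 = -46/189. Peel one level at a time: if S = 1 + c*δ/S' with S'(0) = 1, then c is the δ-coefficient of S and S' = c*δ/(S - 1).
S_1 = c0/f = 1 + (-66494/3795)*δ + (80375760571/230432400)*δ^2 + ...; c1 = -66494/3795.
S_2 = c1*δ/(S_1 - 1) = 1 + (80375760571/4037515680)*δ + ...; c2 = 80375760571/4037515680.


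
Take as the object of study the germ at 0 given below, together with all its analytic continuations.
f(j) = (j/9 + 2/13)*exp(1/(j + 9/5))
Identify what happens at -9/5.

The exponent 1/(j - (-9/5)) has a pole at -9/5, so exp(1/(j - (-9/5))) takes every nonzero value near it: an essential singularity (not a pole of any order).

The point is an essential singularity.


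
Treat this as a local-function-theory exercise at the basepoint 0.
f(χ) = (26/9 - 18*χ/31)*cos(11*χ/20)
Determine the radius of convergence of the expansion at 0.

The radius of convergence is infinite.

The factor cos(11*χ/20) is entire and contributes no finite singular point.
The polynomial part has no poles.
No finite singular points: the Taylor series at 0 converges everywhere.


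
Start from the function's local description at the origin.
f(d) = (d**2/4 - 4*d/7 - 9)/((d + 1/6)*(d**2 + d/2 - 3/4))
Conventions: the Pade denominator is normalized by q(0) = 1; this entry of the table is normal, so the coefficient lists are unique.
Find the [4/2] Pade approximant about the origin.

The Pade approximant has numerator coefficients [72, -9240001096/176859025, 1855811666/35371805, -5567434998/176859025, 8351152497/176859025]; denominator coefficients [1, 344436703/75796725, -1324227221/151593450].


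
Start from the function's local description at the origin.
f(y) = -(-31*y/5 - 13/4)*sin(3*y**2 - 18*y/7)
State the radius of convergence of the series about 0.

The factor -sin(3*y**2 - 18*y/7) is entire and contributes no finite singular point.
The polynomial part has no poles.
No finite singular points: the Taylor series at 0 converges everywhere.

The radius of convergence is infinite.


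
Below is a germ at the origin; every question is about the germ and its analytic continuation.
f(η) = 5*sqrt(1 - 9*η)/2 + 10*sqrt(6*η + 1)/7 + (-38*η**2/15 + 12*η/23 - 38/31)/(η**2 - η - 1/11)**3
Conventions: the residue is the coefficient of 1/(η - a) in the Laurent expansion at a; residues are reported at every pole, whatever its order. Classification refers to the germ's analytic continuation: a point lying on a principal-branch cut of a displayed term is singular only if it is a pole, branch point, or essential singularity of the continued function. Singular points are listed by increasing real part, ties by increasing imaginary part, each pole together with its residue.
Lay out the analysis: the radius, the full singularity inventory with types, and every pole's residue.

Radius of convergence at 0: -1/2 + (1/22)*sqrt(165).
At -1/6: an algebraic (square-root) branch point.
At 1/2 - (1/22)*sqrt(165): a pole of order 3; residue (376838/1336875)*sqrt(165).
At 1/9: an algebraic (square-root) branch point.
At 1/2 + (1/22)*sqrt(165): a pole of order 3; residue -(376838/1336875)*sqrt(165).


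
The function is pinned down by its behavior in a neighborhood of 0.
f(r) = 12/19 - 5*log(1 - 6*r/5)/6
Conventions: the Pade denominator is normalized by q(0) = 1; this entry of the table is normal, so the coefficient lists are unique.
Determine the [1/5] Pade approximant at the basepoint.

Taylor coefficients needed (expand at 0): a_0 = 12/19, a_1 = 1, a_2 = 3/5, a_3 = 12/25, a_4 = 54/125, a_5 = 1296/3125, a_6 = 1296/3125.
Write the denominator as Q(r) = 1 + q1*r + q2*r^2 + q3*r^3 + q4*r^4 + q5*r^5. Requiring Q*f - P = O(r^7) with deg P <= 1 kills the coefficients of r^2..r^6 in Q*f:
  r^2: a_2 + q1*a_1 + q2*a_0 = 0, i.e. 3/5 + (1)*q1 + (12/19)*q2 = 0.
  r^3: a_3 + q1*a_2 + q2*a_1 + q3*a_0 = 0, i.e. 12/25 + (3/5)*q1 + (1)*q2 + (12/19)*q3 = 0.
  r^4: a_4 + q1*a_3 + q2*a_2 + q3*a_1 + q4*a_0 = 0, i.e. 54/125 + (12/25)*q1 + (3/5)*q2 + (1)*q3 + (12/19)*q4 = 0.
  r^5: a_5 + q1*a_4 + q2*a_3 + q3*a_2 + q4*a_1 + q5*a_0 = 0, i.e. 1296/3125 + (54/125)*q1 + (12/25)*q2 + (3/5)*q3 + (1)*q4 + (12/19)*q5 = 0.
  r^6: a_6 + q1*a_5 + q2*a_4 + q3*a_3 + q4*a_2 + q5*a_1 = 0, i.e. 1296/3125 + (1296/3125)*q1 + (54/125)*q2 + (12/25)*q3 + (3/5)*q4 + (1)*q5 = 0.
Solving this linear system: q1 = -43007079/78446981, q2 = -32150451/392234905, q3 = -214550109/1961174525, q4 = -159449463/9805872625, q5 = -21984742737/245146815625.
The numerator is Q*f truncated at degree 1: P0 = a_0 = 12/19; P1 = a_1 + q1*a_0 = 974407691/1490492639.

The Pade approximant has numerator coefficients [12/19, 974407691/1490492639]; denominator coefficients [1, -43007079/78446981, -32150451/392234905, -214550109/1961174525, -159449463/9805872625, -21984742737/245146815625].


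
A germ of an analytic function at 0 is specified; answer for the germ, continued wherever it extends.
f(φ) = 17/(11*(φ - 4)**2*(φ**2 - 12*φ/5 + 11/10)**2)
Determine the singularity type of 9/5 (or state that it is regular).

Denominator factors: φ - 4 = -11/5 at φ = 9/5; φ**2 - 12*φ/5 + 11/10 = 1/50 at φ = 9/5 — none vanishes.
So the germ continues analytically to 9/5.

The point is a regular point.


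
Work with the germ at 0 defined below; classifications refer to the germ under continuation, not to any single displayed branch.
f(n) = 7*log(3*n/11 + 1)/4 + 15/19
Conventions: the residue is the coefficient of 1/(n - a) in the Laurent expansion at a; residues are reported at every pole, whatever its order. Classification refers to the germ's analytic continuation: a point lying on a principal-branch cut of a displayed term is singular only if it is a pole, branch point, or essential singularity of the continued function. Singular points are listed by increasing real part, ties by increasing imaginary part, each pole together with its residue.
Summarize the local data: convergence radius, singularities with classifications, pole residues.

Radius of convergence at 0: 11/3.
At -11/3: a logarithmic branch point.

Branch term (7/4)*log(1 - n/(-11/3)): its argument vanishes at n = -11/3, a logarithmic branch point, modulus 11/3.
The radius of convergence is the smallest modulus among the singular points: 11/3.


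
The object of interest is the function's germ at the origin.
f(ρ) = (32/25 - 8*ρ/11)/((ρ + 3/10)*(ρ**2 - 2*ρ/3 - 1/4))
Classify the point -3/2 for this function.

The point is a regular point.

Denominator factors: ρ + 3/10 = -6/5 at ρ = -3/2; ρ**2 - 2*ρ/3 - 1/4 = 3 at ρ = -3/2 — none vanishes.
So the germ continues analytically to -3/2.


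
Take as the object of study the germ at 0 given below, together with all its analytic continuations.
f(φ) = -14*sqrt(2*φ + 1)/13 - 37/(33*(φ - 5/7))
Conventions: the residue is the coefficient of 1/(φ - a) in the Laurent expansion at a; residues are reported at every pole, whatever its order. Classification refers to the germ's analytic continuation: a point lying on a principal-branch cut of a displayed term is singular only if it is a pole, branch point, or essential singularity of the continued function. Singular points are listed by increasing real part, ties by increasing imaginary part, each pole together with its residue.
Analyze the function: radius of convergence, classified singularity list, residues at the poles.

Radius of convergence at 0: 1/2.
At -1/2: an algebraic (square-root) branch point.
At 5/7: a pole of order 1; residue -37/33.

Denominator factor (φ - 5/7): pole of order 1 at 5/7, modulus 5/7.
Branch term (-14/13)*sqrt(1 - φ/(-1/2)): its argument vanishes at φ = -1/2, a square-root branch point, modulus 1/2.
The radius of convergence is the smallest modulus among the singular points: 1/2.
The branch term is analytic at 5/7 and contributes nothing to the residue; only the rational part matters.
At the order-1 pole 5/7 set g(φ) = (φ - (5/7))*(rational part) = -37/33.
Simple pole: residue = g(a) at a = 5/7, which is -37/33.
List the singular points by increasing real part (a conjugate pair: the negative imaginary part first).


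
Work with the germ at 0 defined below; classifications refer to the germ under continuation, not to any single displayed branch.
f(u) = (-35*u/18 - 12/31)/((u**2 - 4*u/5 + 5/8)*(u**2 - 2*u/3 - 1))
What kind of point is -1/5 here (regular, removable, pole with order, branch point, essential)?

Denominator factors: u**2 - 2*u/3 - 1 = -62/75 at u = -1/5; u**2 - 4*u/5 + 5/8 = 33/40 at u = -1/5 — none vanishes.
So the germ continues analytically to -1/5.

The point is a regular point.


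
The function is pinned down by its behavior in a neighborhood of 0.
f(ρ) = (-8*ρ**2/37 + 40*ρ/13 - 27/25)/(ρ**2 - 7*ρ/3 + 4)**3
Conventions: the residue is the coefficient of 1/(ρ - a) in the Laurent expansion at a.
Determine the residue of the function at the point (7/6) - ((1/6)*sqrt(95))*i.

The residue is ((35507754/10309934375)*sqrt(95))*i.


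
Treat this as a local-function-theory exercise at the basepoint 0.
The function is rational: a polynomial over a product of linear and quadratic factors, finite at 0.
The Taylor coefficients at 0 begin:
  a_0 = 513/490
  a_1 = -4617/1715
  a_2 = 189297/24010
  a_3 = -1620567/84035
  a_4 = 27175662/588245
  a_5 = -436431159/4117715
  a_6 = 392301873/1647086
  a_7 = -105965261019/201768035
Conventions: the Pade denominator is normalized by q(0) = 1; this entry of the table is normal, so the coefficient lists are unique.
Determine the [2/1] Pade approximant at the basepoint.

The Pade approximant has numerator coefficients [513/490, -9234/70315, 1278909/984410]; denominator coefficients [1, 702/287].

Taylor coefficients needed (read off): a_0 = 513/490, a_1 = -4617/1715, a_2 = 189297/24010, a_3 = -1620567/84035.
Write the denominator as Q(θ) = 1 + q1*θ. Requiring Q*f - P = O(θ^4) with deg P <= 2 kills the coefficients of θ^3..θ^3 in Q*f:
  θ^3: a_3 + q1*a_2 = 0, i.e. -1620567/84035 + (189297/24010)*q1 = 0.
Solving this linear system: q1 = 702/287.
The numerator is Q*f truncated at degree 2: P0 = a_0 = 513/490; P1 = a_1 + q1*a_0 = -9234/70315; P2 = a_2 + q1*a_1 = 1278909/984410.


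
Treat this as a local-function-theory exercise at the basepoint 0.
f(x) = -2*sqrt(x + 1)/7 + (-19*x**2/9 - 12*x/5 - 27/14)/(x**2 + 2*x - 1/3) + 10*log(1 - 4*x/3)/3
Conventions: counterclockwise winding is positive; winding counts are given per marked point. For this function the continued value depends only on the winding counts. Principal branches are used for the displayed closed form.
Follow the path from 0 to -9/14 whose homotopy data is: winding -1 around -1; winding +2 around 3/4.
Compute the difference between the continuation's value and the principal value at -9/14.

Continued minus principal equals ((2/49)*sqrt(70)) + ((40/3)*pi)*i.

The rational part is single-valued and drops out of the difference; each branch term changes only by its own monodromy.
(-2/7)*sqrt(1 - x/(-1)): winding -1 is odd, the square root flips sign, contributing -2*(-2/7)*sqrt(1 - (-9/14)/(-1)) = -2*(-2/7)*sqrt(5/14) = (2/49)*sqrt(70).
(10/3)*log(1 - x/(3/4)): each positive loop around 3/4 adds 2*pi*i to the log, so winding +2 contributes (10/3)*(2)*2*pi*i = (40/3)*pi*i.
Summing the contributions at x = -9/14 gives ((2/49)*sqrt(70)) + ((40/3)*pi)*i.


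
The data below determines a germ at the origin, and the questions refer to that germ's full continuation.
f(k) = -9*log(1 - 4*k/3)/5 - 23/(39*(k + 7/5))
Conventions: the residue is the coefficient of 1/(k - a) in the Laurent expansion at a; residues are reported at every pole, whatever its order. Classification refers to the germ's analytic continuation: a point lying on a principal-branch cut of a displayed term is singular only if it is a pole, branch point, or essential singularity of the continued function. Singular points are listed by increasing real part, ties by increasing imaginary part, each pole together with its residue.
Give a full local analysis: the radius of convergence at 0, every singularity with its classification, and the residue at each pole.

Radius of convergence at 0: 3/4.
At -7/5: a pole of order 1; residue -23/39.
At 3/4: a logarithmic branch point.

Denominator factor (k + 7/5): pole of order 1 at -7/5, modulus 7/5.
Branch term (-9/5)*log(1 - k/(3/4)): its argument vanishes at k = 3/4, a logarithmic branch point, modulus 3/4.
The radius of convergence is the smallest modulus among the singular points: 3/4.
The branch term is analytic at -7/5 and contributes nothing to the residue; only the rational part matters.
At the order-1 pole -7/5 set g(k) = (k - (-7/5))*(rational part) = -23/39.
Simple pole: residue = g(a) at a = -7/5, which is -23/39.
List the singular points by increasing real part (a conjugate pair: the negative imaginary part first).


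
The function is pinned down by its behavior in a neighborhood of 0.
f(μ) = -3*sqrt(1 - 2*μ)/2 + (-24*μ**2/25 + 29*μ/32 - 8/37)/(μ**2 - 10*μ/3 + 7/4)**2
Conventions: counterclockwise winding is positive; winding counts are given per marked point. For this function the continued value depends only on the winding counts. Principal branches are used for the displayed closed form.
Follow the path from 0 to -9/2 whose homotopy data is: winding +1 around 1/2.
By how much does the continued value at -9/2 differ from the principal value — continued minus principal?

Continued minus principal equals (3)*sqrt(10).

The rational part is single-valued and drops out of the difference; each branch term changes only by its own monodromy.
(-3/2)*sqrt(1 - μ/(1/2)): winding +1 is odd, the square root flips sign, contributing -2*(-3/2)*sqrt(1 - (-9/2)/(1/2)) = -2*(-3/2)*sqrt(10) = (3)*sqrt(10).
Summing the contributions at μ = -9/2 gives (3)*sqrt(10).


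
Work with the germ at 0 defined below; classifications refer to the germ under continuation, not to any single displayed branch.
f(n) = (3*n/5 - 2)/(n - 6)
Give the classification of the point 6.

The point is a pole of order 1.

The denominator factor n - 6 vanishes at 6 and appears to the power 1; the numerator there equals 8/5, nonzero, and no other factor vanishes.
Hence a pole whose order is the multiplicity, 1.


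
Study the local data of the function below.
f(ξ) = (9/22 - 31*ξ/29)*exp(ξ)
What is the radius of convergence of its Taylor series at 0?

The radius of convergence is infinite.

The factor exp(ξ) is entire and contributes no finite singular point.
The polynomial part has no poles.
No finite singular points: the Taylor series at 0 converges everywhere.


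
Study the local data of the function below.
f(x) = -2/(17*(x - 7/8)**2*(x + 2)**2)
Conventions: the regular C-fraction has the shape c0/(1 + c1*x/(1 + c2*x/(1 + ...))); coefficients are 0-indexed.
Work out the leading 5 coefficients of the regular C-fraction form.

Taylor coefficients (expand at 0): a_0 = -32/833, a_1 = -288/5831, a_2 = -3736/40817, a_3 = -35856/285719, a_4 = -358602/2000033.
c0 = a_0 = -32/833. Peel one level at a time: if S = 1 + c*x/S' with S'(0) = 1, then c is the x-coefficient of S and S' = c*x/(S - 1).
S_1 = c0/f = 1 + (-9/7)*x + (-143/196)*x^2 + ...; c1 = -9/7.
S_2 = c1*x/(S_1 - 1) = 1 + (-143/252)*x + (56737/63504)*x^2 + ...; c2 = -143/252.
S_3 = c2*x/(S_2 - 1) = 1 + (56737/36036)*x + (29888/20449)*x^2 + ...; c3 = 56737/36036.
S_4 = c3*x/(S_3 - 1) = 1 + (-7531776/8113391)*x + ...; c4 = -7531776/8113391.

The regular C-fraction coefficients are [-32/833, -9/7, -143/252, 56737/36036, -7531776/8113391].


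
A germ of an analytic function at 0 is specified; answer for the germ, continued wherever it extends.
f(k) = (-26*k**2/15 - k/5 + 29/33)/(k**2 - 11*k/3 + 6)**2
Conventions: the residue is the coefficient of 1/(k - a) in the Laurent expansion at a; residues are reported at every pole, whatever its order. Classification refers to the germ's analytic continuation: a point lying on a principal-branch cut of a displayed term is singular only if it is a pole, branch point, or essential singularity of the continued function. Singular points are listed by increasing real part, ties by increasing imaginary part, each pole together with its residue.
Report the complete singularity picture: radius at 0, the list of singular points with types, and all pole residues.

Radius of convergence at 0: sqrt(6).
At (11/6) - ((1/6)*sqrt(95))*i: a pole of order 2; residue -((29367/496375)*sqrt(95))*i.
At (11/6) + ((1/6)*sqrt(95))*i: a pole of order 2; residue ((29367/496375)*sqrt(95))*i.

Denominator factor (k**2 - 11*k/3 + 6)^2: discriminant -95/9, complex-conjugate roots (11/6) + ((1/6)*sqrt(95))*i and (11/6) - ((1/6)*sqrt(95))*i; poles of order 2, moduli sqrt(6) and sqrt(6).
The radius of convergence is the smallest modulus among the singular points: sqrt(6).
The factor k**2 - 11*k/3 + 6 splits as (k - a)(k - a') with a = (11/6) - ((1/6)*sqrt(95))*i, a' = (11/6) + ((1/6)*sqrt(95))*i. At the order-2 pole a set g(k) = (k - a)^2*f(k) = [-26*k**2/15 - k/5 + 29/33] / (k - a')^2.
Order-2 pole: residue = g'(a); g'((11/6) - ((1/6)*sqrt(95))*i) = -((29367/496375)*sqrt(95))*i, so the residue is -((29367/496375)*sqrt(95))*i.
The factor k**2 - 11*k/3 + 6 splits as (k - a)(k - a') with a = (11/6) + ((1/6)*sqrt(95))*i, a' = (11/6) - ((1/6)*sqrt(95))*i. At the order-2 pole a set g(k) = (k - a)^2*f(k) = [-26*k**2/15 - k/5 + 29/33] / (k - a')^2.
Order-2 pole: residue = g'(a); g'((11/6) + ((1/6)*sqrt(95))*i) = ((29367/496375)*sqrt(95))*i, so the residue is ((29367/496375)*sqrt(95))*i.
List the singular points by increasing real part (a conjugate pair: the negative imaginary part first).


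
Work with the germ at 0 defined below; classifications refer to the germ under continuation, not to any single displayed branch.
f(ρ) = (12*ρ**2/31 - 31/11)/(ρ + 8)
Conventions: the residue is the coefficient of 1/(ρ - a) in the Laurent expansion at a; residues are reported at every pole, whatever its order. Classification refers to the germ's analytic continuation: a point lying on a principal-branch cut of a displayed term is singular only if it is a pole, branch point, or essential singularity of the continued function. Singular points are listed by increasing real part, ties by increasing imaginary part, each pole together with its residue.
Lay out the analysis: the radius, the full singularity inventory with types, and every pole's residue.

Radius of convergence at 0: 8.
At -8: a pole of order 1; residue 7487/341.

Denominator factor (ρ + 8): pole of order 1 at -8, modulus 8.
The radius of convergence is the smallest modulus among the singular points: 8.
At the order-1 pole -8 set g(ρ) = (ρ - (-8))*f(ρ) = 12*ρ**2/31 - 31/11.
Simple pole: residue = g(a) at a = -8, which is 7487/341.


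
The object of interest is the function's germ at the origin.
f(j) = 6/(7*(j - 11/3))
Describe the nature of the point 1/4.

Denominator factors: j - 11/3 = -41/12 at j = 1/4 — none vanishes.
So the germ continues analytically to 1/4.

The point is a regular point.


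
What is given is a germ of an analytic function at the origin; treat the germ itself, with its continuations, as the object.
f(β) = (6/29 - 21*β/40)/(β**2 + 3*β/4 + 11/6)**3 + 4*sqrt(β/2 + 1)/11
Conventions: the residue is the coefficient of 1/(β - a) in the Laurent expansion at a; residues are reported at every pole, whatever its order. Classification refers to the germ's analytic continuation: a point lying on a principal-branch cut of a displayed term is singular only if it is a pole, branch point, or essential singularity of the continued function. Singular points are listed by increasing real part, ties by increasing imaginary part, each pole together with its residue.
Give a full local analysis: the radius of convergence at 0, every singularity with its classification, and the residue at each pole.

Radius of convergence at 0: (1/6)*sqrt(66).
At -2: an algebraic (square-root) branch point.
At (-3/8) - ((5/24)*sqrt(39))*i: a pole of order 3; residue ((3237408/995515625)*sqrt(39))*i.
At (-3/8) + ((5/24)*sqrt(39))*i: a pole of order 3; residue -((3237408/995515625)*sqrt(39))*i.

Denominator factor (β**2 + 3*β/4 + 11/6)^3: discriminant -325/48, complex-conjugate roots (-3/8) + ((5/24)*sqrt(39))*i and (-3/8) - ((5/24)*sqrt(39))*i; poles of order 3, moduli (1/6)*sqrt(66) and (1/6)*sqrt(66).
Branch term (4/11)*sqrt(1 - β/(-2)): its argument vanishes at β = -2, a square-root branch point, modulus 2.
The radius of convergence is the smallest modulus among the singular points: (1/6)*sqrt(66).
The branch term is analytic at (-3/8) - ((5/24)*sqrt(39))*i and contributes nothing to the residue; only the rational part matters.
The factor β**2 + 3*β/4 + 11/6 splits as (β - a)(β - a') with a = (-3/8) - ((5/24)*sqrt(39))*i, a' = (-3/8) + ((5/24)*sqrt(39))*i. At the order-3 pole a set g(β) = (β - a)^3*(rational part) = [6/29 - 21*β/40] / (β - a')^3.
Order-3 pole: residue = g''(a)/2; g''((-3/8) - ((5/24)*sqrt(39))*i) = ((6474816/995515625)*sqrt(39))*i, so the residue is ((3237408/995515625)*sqrt(39))*i.
The branch term is analytic at (-3/8) + ((5/24)*sqrt(39))*i and contributes nothing to the residue; only the rational part matters.
The factor β**2 + 3*β/4 + 11/6 splits as (β - a)(β - a') with a = (-3/8) + ((5/24)*sqrt(39))*i, a' = (-3/8) - ((5/24)*sqrt(39))*i. At the order-3 pole a set g(β) = (β - a)^3*(rational part) = [6/29 - 21*β/40] / (β - a')^3.
Order-3 pole: residue = g''(a)/2; g''((-3/8) + ((5/24)*sqrt(39))*i) = -((6474816/995515625)*sqrt(39))*i, so the residue is -((3237408/995515625)*sqrt(39))*i.
List the singular points by increasing real part (a conjugate pair: the negative imaginary part first).
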